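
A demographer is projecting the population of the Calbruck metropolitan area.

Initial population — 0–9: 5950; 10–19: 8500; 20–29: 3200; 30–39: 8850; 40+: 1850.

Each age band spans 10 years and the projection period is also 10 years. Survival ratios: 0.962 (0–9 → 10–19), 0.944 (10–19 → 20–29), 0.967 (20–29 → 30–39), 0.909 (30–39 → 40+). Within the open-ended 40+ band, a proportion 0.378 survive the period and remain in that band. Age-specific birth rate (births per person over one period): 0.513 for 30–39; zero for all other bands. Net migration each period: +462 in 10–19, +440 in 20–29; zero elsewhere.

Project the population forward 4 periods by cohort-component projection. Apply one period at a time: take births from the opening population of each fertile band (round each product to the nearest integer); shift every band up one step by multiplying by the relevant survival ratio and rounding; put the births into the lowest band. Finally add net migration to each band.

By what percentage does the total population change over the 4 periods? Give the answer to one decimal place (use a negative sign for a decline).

Numbering the groups 1..5 from youngest to oldest:
— Period 1 —
Births: 8850 * 0.513 = 4540
Group 2: 5950 * 0.962 = 5724
Group 3: 8500 * 0.944 = 8024
Group 4: 3200 * 0.967 = 3094
Group 5: 8850 * 0.909 + 1850 * 0.378 = 8045 + 699 = 8744
Net migration: Group 2 + 462 → 6186; Group 3 + 440 → 8464
Giving 4540 / 6186 / 8464 / 3094 / 8744.
— Period 2 —
Births: 3094 * 0.513 = 1587
Group 2: 4540 * 0.962 = 4367
Group 3: 6186 * 0.944 = 5840
Group 4: 8464 * 0.967 = 8185
Group 5: 3094 * 0.909 + 8744 * 0.378 = 2812 + 3305 = 6117
Net migration: Group 2 + 462 → 4829; Group 3 + 440 → 6280
Giving 1587 / 4829 / 6280 / 8185 / 6117.
— Period 3 —
Births: 8185 * 0.513 = 4199
Group 2: 1587 * 0.962 = 1527
Group 3: 4829 * 0.944 = 4559
Group 4: 6280 * 0.967 = 6073
Group 5: 8185 * 0.909 + 6117 * 0.378 = 7440 + 2312 = 9752
Net migration: Group 2 + 462 → 1989; Group 3 + 440 → 4999
Giving 4199 / 1989 / 4999 / 6073 / 9752.
— Period 4 —
Births: 6073 * 0.513 = 3115
Group 2: 4199 * 0.962 = 4039
Group 3: 1989 * 0.944 = 1878
Group 4: 4999 * 0.967 = 4834
Group 5: 6073 * 0.909 + 9752 * 0.378 = 5520 + 3686 = 9206
Net migration: Group 2 + 462 → 4501; Group 3 + 440 → 2318
Giving 3115 / 4501 / 2318 / 4834 / 9206.
Total: 28350 → 23974; change = -4376; percentage change = -15.4%

-15.4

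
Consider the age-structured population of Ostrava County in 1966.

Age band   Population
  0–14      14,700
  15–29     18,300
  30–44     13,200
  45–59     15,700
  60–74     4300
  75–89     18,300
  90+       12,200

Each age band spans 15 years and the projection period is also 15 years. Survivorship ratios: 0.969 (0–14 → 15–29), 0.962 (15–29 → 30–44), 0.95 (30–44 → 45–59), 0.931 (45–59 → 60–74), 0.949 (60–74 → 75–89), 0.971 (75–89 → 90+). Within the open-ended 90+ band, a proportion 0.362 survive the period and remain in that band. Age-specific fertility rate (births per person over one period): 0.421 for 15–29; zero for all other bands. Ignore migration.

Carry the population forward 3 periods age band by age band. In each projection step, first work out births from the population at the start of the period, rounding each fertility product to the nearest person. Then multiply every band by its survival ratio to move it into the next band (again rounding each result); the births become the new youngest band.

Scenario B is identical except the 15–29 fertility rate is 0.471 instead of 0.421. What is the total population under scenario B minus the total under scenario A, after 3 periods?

2335

Numbering the bands 1..7 from youngest to oldest:
Period 1.
Births: 18300 × 0.421 = 7704
Band 2: 14700 × 0.969 = 14244
Band 3: 18300 × 0.962 = 17605
Band 4: 13200 × 0.95 = 12540
Band 5: 15700 × 0.931 = 14617
Band 6: 4300 × 0.949 = 4081
Band 7: 18300 × 0.971 + 12200 × 0.362 = 17769 + 4416 = 22185
Giving 7704 / 14244 / 17605 / 12540 / 14617 / 4081 / 22185.
Period 2.
Births: 14244 × 0.421 = 5997
Band 2: 7704 × 0.969 = 7465
Band 3: 14244 × 0.962 = 13703
Band 4: 17605 × 0.95 = 16725
Band 5: 12540 × 0.931 = 11675
Band 6: 14617 × 0.949 = 13872
Band 7: 4081 × 0.971 + 22185 × 0.362 = 3963 + 8031 = 11994
Giving 5997 / 7465 / 13703 / 16725 / 11675 / 13872 / 11994.
Period 3.
Births: 7465 × 0.421 = 3143
Band 2: 5997 × 0.969 = 5811
Band 3: 7465 × 0.962 = 7181
Band 4: 13703 × 0.95 = 13018
Band 5: 16725 × 0.931 = 15571
Band 6: 11675 × 0.949 = 11080
Band 7: 13872 × 0.971 + 11994 × 0.362 = 13470 + 4342 = 17812
Giving 3143 / 5811 / 7181 / 13018 / 15571 / 11080 / 17812.
Scenario A total after 3 periods: 73616
Scenario B projection —
Period 1.
Births: 18300 × 0.471 = 8619
Band 2: 14700 × 0.969 = 14244
Band 3: 18300 × 0.962 = 17605
Band 4: 13200 × 0.95 = 12540
Band 5: 15700 × 0.931 = 14617
Band 6: 4300 × 0.949 = 4081
Band 7: 18300 × 0.971 + 12200 × 0.362 = 17769 + 4416 = 22185
Giving 8619 / 14244 / 17605 / 12540 / 14617 / 4081 / 22185.
Period 2.
Births: 14244 × 0.471 = 6709
Band 2: 8619 × 0.969 = 8352
Band 3: 14244 × 0.962 = 13703
Band 4: 17605 × 0.95 = 16725
Band 5: 12540 × 0.931 = 11675
Band 6: 14617 × 0.949 = 13872
Band 7: 4081 × 0.971 + 22185 × 0.362 = 3963 + 8031 = 11994
Giving 6709 / 8352 / 13703 / 16725 / 11675 / 13872 / 11994.
Period 3.
Births: 8352 × 0.471 = 3934
Band 2: 6709 × 0.969 = 6501
Band 3: 8352 × 0.962 = 8035
Band 4: 13703 × 0.95 = 13018
Band 5: 16725 × 0.931 = 15571
Band 6: 11675 × 0.949 = 11080
Band 7: 13872 × 0.971 + 11994 × 0.362 = 13470 + 4342 = 17812
Giving 3934 / 6501 / 8035 / 13018 / 15571 / 11080 / 17812.
Scenario B total after 3 periods: 75951
Difference B − A = 75951 − 73616 = 2335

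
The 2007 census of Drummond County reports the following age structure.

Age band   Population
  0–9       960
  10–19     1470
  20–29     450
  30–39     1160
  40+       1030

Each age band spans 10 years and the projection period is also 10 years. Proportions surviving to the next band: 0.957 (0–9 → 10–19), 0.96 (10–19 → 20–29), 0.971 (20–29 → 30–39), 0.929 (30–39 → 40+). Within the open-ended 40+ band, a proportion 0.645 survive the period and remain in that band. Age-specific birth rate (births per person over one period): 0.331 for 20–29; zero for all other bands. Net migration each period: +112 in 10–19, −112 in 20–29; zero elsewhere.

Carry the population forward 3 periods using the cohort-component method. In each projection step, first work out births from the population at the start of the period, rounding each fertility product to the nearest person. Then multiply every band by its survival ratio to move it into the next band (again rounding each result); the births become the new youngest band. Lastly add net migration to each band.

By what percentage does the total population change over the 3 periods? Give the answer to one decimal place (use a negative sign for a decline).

(Groups numbered youngest = 1 to oldest = 5.)
[period 1]
Births: 450 * 0.331 = 149
Group 2: 960 * 0.957 = 919
Group 3: 1470 * 0.96 = 1411
Group 4: 450 * 0.971 = 437
Group 5: 1160 * 0.929 + 1030 * 0.645 = 1078 + 664 = 1742
Net migration: Group 2 + 112 → 1031; Group 3 − 112 → 1299
End of period: [149, 1031, 1299, 437, 1742]
[period 2]
Births: 1299 * 0.331 = 430
Group 2: 149 * 0.957 = 143
Group 3: 1031 * 0.96 = 990
Group 4: 1299 * 0.971 = 1261
Group 5: 437 * 0.929 + 1742 * 0.645 = 406 + 1124 = 1530
Net migration: Group 2 + 112 → 255; Group 3 − 112 → 878
End of period: [430, 255, 878, 1261, 1530]
[period 3]
Births: 878 * 0.331 = 291
Group 2: 430 * 0.957 = 412
Group 3: 255 * 0.96 = 245
Group 4: 878 * 0.971 = 853
Group 5: 1261 * 0.929 + 1530 * 0.645 = 1171 + 987 = 2158
Net migration: Group 2 + 112 → 524; Group 3 − 112 → 133
End of period: [291, 524, 133, 853, 2158]
Total: 5070 → 3959; change = -1111; percentage change = -21.9%

-21.9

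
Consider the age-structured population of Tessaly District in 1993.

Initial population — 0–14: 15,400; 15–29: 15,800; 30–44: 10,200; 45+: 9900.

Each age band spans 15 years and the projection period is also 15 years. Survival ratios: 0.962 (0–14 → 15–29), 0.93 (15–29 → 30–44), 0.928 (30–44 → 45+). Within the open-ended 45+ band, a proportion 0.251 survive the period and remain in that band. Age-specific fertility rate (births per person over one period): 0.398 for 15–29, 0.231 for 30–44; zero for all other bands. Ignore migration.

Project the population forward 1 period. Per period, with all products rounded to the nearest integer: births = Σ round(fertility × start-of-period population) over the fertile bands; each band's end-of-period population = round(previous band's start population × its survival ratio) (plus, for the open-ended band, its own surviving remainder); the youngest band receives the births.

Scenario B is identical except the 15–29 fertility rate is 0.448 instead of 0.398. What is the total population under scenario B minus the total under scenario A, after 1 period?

[period 1]
Births: 15800 × 0.398 = 6288, 10200 × 0.231 = 2356 ⇒ total 8644
15–29: 15400 × 0.962 = 14815
30–44: 15800 × 0.93 = 14694
45+: 10200 × 0.928 + 9900 × 0.251 = 9466 + 2485 = 11951
End of period: [8644, 14815, 14694, 11951]
Scenario A total after 1 period: 50104
Scenario B projection —
[period 1]
Births: 15800 × 0.448 = 7078, 10200 × 0.231 = 2356 ⇒ total 9434
15–29: 15400 × 0.962 = 14815
30–44: 15800 × 0.93 = 14694
45+: 10200 × 0.928 + 9900 × 0.251 = 9466 + 2485 = 11951
End of period: [9434, 14815, 14694, 11951]
Scenario B total after 1 period: 50894
Difference B − A = 50894 − 50104 = 790

790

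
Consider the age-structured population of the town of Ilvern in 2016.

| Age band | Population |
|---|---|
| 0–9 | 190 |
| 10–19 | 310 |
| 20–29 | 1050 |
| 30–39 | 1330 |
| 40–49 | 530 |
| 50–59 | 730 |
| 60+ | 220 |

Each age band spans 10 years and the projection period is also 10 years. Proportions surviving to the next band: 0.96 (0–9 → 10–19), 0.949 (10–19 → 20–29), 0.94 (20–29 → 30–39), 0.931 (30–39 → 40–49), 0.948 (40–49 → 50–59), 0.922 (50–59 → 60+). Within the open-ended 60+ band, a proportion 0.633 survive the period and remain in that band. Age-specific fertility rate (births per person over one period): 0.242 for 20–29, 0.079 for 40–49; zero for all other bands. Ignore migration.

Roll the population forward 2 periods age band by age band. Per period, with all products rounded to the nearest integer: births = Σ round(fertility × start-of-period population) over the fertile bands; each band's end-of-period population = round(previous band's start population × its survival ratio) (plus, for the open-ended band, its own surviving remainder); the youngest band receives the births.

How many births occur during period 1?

296

— Period 1 —
Births: 1050 * 0.242 = 254, 530 * 0.079 = 42 → 296
10–19: 190 * 0.96 = 182
20–29: 310 * 0.949 = 294
30–39: 1050 * 0.94 = 987
40–49: 1330 * 0.931 = 1238
50–59: 530 * 0.948 = 502
60+: 730 * 0.922 + 220 * 0.633 = 673 + 139 = 812
Giving 296 / 182 / 294 / 987 / 1238 / 502 / 812.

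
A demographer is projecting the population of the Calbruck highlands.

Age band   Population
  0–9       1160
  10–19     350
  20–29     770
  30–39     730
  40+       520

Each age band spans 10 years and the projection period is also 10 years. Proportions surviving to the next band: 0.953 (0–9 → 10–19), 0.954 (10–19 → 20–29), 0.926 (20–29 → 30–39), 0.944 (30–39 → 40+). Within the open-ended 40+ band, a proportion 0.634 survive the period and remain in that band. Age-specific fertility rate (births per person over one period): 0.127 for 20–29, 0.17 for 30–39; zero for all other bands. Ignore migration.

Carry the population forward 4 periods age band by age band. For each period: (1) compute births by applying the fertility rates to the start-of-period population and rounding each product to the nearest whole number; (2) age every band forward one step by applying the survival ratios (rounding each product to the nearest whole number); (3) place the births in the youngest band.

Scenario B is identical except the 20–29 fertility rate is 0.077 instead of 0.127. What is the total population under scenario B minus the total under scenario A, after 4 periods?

-110

[period 1]
Births: 770 * 0.127 = 98, 730 * 0.17 = 124 — total 222
10–19: 1160 * 0.953 = 1105
20–29: 350 * 0.954 = 334
30–39: 770 * 0.926 = 713
40+: 730 * 0.944 + 520 * 0.634 = 689 + 330 = 1019
Population now: 0–9=222, 10–19=1105, 20–29=334, 30–39=713, 40+=1019
[period 2]
Births: 334 * 0.127 = 42, 713 * 0.17 = 121 — total 163
10–19: 222 * 0.953 = 212
20–29: 1105 * 0.954 = 1054
30–39: 334 * 0.926 = 309
40+: 713 * 0.944 + 1019 * 0.634 = 673 + 646 = 1319
Population now: 0–9=163, 10–19=212, 20–29=1054, 30–39=309, 40+=1319
[period 3]
Births: 1054 * 0.127 = 134, 309 * 0.17 = 53 — total 187
10–19: 163 * 0.953 = 155
20–29: 212 * 0.954 = 202
30–39: 1054 * 0.926 = 976
40+: 309 * 0.944 + 1319 * 0.634 = 292 + 836 = 1128
Population now: 0–9=187, 10–19=155, 20–29=202, 30–39=976, 40+=1128
[period 4]
Births: 202 * 0.127 = 26, 976 * 0.17 = 166 — total 192
10–19: 187 * 0.953 = 178
20–29: 155 * 0.954 = 148
30–39: 202 * 0.926 = 187
40+: 976 * 0.944 + 1128 * 0.634 = 921 + 715 = 1636
Population now: 0–9=192, 10–19=178, 20–29=148, 30–39=187, 40+=1636
Scenario A total after 4 periods: 2341
Scenario B projection —
[period 1]
Births: 770 * 0.077 = 59, 730 * 0.17 = 124 — total 183
10–19: 1160 * 0.953 = 1105
20–29: 350 * 0.954 = 334
30–39: 770 * 0.926 = 713
40+: 730 * 0.944 + 520 * 0.634 = 689 + 330 = 1019
Population now: 0–9=183, 10–19=1105, 20–29=334, 30–39=713, 40+=1019
[period 2]
Births: 334 * 0.077 = 26, 713 * 0.17 = 121 — total 147
10–19: 183 * 0.953 = 174
20–29: 1105 * 0.954 = 1054
30–39: 334 * 0.926 = 309
40+: 713 * 0.944 + 1019 * 0.634 = 673 + 646 = 1319
Population now: 0–9=147, 10–19=174, 20–29=1054, 30–39=309, 40+=1319
[period 3]
Births: 1054 * 0.077 = 81, 309 * 0.17 = 53 — total 134
10–19: 147 * 0.953 = 140
20–29: 174 * 0.954 = 166
30–39: 1054 * 0.926 = 976
40+: 309 * 0.944 + 1319 * 0.634 = 292 + 836 = 1128
Population now: 0–9=134, 10–19=140, 20–29=166, 30–39=976, 40+=1128
[period 4]
Births: 166 * 0.077 = 13, 976 * 0.17 = 166 — total 179
10–19: 134 * 0.953 = 128
20–29: 140 * 0.954 = 134
30–39: 166 * 0.926 = 154
40+: 976 * 0.944 + 1128 * 0.634 = 921 + 715 = 1636
Population now: 0–9=179, 10–19=128, 20–29=134, 30–39=154, 40+=1636
Scenario B total after 4 periods: 2231
Difference B − A = 2231 − 2341 = -110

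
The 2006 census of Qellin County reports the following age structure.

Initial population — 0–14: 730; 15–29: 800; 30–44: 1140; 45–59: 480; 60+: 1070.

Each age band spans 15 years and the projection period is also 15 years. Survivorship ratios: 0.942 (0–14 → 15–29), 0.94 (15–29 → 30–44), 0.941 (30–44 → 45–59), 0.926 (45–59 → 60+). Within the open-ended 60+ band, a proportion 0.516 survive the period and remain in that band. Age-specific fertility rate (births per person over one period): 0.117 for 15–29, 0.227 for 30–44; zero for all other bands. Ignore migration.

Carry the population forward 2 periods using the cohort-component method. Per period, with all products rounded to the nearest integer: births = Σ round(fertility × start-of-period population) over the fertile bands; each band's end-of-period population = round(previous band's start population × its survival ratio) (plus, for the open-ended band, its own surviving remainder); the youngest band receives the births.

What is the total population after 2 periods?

After projecting period 1:
Births: 800 × 0.117 = 94 ; 1140 × 0.227 = 259 → 353
15–29: 730 × 0.942 = 688
30–44: 800 × 0.94 = 752
45–59: 1140 × 0.941 = 1073
60+: 480 × 0.926 + 1070 × 0.516 = 444 + 552 = 996
Population now: 0–14=353, 15–29=688, 30–44=752, 45–59=1073, 60+=996
After projecting period 2:
Births: 688 × 0.117 = 80 ; 752 × 0.227 = 171 → 251
15–29: 353 × 0.942 = 333
30–44: 688 × 0.94 = 647
45–59: 752 × 0.941 = 708
60+: 1073 × 0.926 + 996 × 0.516 = 994 + 514 = 1508
Population now: 0–14=251, 15–29=333, 30–44=647, 45–59=708, 60+=1508
Total after period 2: 251 + 333 + 647 + 708 + 1508 = 3447

3447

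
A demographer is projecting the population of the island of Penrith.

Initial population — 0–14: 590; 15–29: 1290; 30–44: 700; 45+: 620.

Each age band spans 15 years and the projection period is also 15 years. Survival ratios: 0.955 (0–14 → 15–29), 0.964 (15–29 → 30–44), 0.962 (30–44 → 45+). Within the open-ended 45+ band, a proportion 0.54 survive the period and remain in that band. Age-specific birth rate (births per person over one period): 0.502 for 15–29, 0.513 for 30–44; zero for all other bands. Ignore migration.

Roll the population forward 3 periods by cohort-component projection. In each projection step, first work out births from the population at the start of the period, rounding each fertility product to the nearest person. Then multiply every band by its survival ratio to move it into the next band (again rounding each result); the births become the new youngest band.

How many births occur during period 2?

921

Let band 1 be 0–14 through band 4 = 45+.
[period 1]
Births: 1290 × 0.502 = 648 ; 700 × 0.513 = 359 — total 1007
Band 2: 590 × 0.955 = 563
Band 3: 1290 × 0.964 = 1244
Band 4: 700 × 0.962 + 620 × 0.54 = 673 + 335 = 1008
Population now: 0–14=1007, 15–29=563, 30–44=1244, 45+=1008
[period 2]
Births: 563 × 0.502 = 283 ; 1244 × 0.513 = 638 — total 921
Band 2: 1007 × 0.955 = 962
Band 3: 563 × 0.964 = 543
Band 4: 1244 × 0.962 + 1008 × 0.54 = 1197 + 544 = 1741
Population now: 0–14=921, 15–29=962, 30–44=543, 45+=1741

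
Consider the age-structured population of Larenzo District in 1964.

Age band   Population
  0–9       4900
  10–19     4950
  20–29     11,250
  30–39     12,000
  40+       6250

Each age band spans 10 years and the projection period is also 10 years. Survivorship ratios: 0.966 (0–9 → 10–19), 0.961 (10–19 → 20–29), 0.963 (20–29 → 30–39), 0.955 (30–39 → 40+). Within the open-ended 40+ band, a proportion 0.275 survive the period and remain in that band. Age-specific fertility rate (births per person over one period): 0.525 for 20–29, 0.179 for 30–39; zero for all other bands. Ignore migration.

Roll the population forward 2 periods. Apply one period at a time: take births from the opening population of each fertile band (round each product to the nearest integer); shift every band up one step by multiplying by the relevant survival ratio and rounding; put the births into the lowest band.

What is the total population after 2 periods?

35315

— Period 1 —
Births: 11250 × 0.525 = 5906 ; 12000 × 0.179 = 2148 → total 8054
10–19: 4900 × 0.966 = 4733
20–29: 4950 × 0.961 = 4757
30–39: 11250 × 0.963 = 10834
40+: 12000 × 0.955 + 6250 × 0.275 = 11460 + 1719 = 13179
End of period: [8054, 4733, 4757, 10834, 13179]
— Period 2 —
Births: 4757 × 0.525 = 2497 ; 10834 × 0.179 = 1939 → total 4436
10–19: 8054 × 0.966 = 7780
20–29: 4733 × 0.961 = 4548
30–39: 4757 × 0.963 = 4581
40+: 10834 × 0.955 + 13179 × 0.275 = 10346 + 3624 = 13970
End of period: [4436, 7780, 4548, 4581, 13970]
Total after period 2: 4436 + 7780 + 4548 + 4581 + 13970 = 35315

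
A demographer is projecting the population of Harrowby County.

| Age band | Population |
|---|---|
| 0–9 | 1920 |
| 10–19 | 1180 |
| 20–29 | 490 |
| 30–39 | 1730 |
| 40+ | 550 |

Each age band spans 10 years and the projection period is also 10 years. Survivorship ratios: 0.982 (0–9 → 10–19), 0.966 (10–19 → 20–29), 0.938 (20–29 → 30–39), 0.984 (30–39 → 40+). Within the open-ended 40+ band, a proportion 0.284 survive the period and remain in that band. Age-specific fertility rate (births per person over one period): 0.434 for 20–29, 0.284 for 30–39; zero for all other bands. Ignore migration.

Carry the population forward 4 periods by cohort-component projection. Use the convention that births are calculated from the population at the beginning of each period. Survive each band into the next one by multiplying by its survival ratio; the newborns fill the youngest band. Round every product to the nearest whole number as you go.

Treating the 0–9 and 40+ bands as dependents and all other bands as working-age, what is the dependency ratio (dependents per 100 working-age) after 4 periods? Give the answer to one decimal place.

123.5

Period 1.
Births: 490 × 0.434 = 213 ; 1730 × 0.284 = 491 → total 704
10–19: 1920 × 0.982 = 1885
20–29: 1180 × 0.966 = 1140
30–39: 490 × 0.938 = 460
40+: 1730 × 0.984 + 550 × 0.284 = 1702 + 156 = 1858
→ [704, 1885, 1140, 460, 1858]
Period 2.
Births: 1140 × 0.434 = 495 ; 460 × 0.284 = 131 → total 626
10–19: 704 × 0.982 = 691
20–29: 1885 × 0.966 = 1821
30–39: 1140 × 0.938 = 1069
40+: 460 × 0.984 + 1858 × 0.284 = 453 + 528 = 981
→ [626, 691, 1821, 1069, 981]
Period 3.
Births: 1821 × 0.434 = 790 ; 1069 × 0.284 = 304 → total 1094
10–19: 626 × 0.982 = 615
20–29: 691 × 0.966 = 668
30–39: 1821 × 0.938 = 1708
40+: 1069 × 0.984 + 981 × 0.284 = 1052 + 279 = 1331
→ [1094, 615, 668, 1708, 1331]
Period 4.
Births: 668 × 0.434 = 290 ; 1708 × 0.284 = 485 → total 775
10–19: 1094 × 0.982 = 1074
20–29: 615 × 0.966 = 594
30–39: 668 × 0.938 = 627
40+: 1708 × 0.984 + 1331 × 0.284 = 1681 + 378 = 2059
→ [775, 1074, 594, 627, 2059]
Dependents (band 0–9 + band 40+) = 775 + 2059 = 2834; working-age = 2295; ratio = 2834/2295 × 100 = 123.5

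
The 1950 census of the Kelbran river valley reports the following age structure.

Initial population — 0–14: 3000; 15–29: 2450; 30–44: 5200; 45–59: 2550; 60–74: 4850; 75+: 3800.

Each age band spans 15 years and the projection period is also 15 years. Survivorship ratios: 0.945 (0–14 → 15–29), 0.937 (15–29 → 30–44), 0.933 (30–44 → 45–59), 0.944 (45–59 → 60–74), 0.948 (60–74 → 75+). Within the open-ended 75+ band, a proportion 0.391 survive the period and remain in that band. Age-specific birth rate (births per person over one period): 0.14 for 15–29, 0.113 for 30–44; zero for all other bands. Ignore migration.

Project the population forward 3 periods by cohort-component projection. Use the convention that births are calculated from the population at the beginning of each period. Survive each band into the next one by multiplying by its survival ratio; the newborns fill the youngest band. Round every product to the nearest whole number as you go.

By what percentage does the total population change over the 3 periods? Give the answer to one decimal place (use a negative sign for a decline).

-42.6

Call the groups 1 to 6, youngest first.
Period 1.
Births: 2450 * 0.14 = 343, 5200 * 0.113 = 588 → 931
Group 2: 3000 * 0.945 = 2835
Group 3: 2450 * 0.937 = 2296
Group 4: 5200 * 0.933 = 4852
Group 5: 2550 * 0.944 = 2407
Group 6: 4850 * 0.948 + 3800 * 0.391 = 4598 + 1486 = 6084
End of period: [931, 2835, 2296, 4852, 2407, 6084]
Period 2.
Births: 2835 * 0.14 = 397, 2296 * 0.113 = 259 → 656
Group 2: 931 * 0.945 = 880
Group 3: 2835 * 0.937 = 2656
Group 4: 2296 * 0.933 = 2142
Group 5: 4852 * 0.944 = 4580
Group 6: 2407 * 0.948 + 6084 * 0.391 = 2282 + 2379 = 4661
End of period: [656, 880, 2656, 2142, 4580, 4661]
Period 3.
Births: 880 * 0.14 = 123, 2656 * 0.113 = 300 → 423
Group 2: 656 * 0.945 = 620
Group 3: 880 * 0.937 = 825
Group 4: 2656 * 0.933 = 2478
Group 5: 2142 * 0.944 = 2022
Group 6: 4580 * 0.948 + 4661 * 0.391 = 4342 + 1822 = 6164
End of period: [423, 620, 825, 2478, 2022, 6164]
Total: 21850 → 12532; change = -9318; percentage change = -42.6%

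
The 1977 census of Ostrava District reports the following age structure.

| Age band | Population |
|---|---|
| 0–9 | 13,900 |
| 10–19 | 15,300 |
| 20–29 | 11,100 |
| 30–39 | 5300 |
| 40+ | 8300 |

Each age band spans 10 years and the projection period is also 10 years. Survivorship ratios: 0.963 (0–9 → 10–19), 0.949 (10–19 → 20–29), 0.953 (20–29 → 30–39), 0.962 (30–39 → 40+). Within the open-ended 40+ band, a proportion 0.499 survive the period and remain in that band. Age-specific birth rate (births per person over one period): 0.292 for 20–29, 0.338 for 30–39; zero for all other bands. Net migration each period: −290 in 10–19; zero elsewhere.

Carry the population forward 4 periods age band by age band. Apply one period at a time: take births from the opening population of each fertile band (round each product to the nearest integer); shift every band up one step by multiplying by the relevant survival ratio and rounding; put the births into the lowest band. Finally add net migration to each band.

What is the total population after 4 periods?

45682

Period 1.
Births: 11100 × 0.292 = 3241  |  5300 × 0.338 = 1791 — total 5032
10–19: 13900 × 0.963 = 13386
20–29: 15300 × 0.949 = 14520
30–39: 11100 × 0.953 = 10578
40+: 5300 × 0.962 + 8300 × 0.499 = 5099 + 4142 = 9241
Net migration: 10–19 − 290 → 13096
Giving 5032 / 13096 / 14520 / 10578 / 9241.
Period 2.
Births: 14520 × 0.292 = 4240  |  10578 × 0.338 = 3575 — total 7815
10–19: 5032 × 0.963 = 4846
20–29: 13096 × 0.949 = 12428
30–39: 14520 × 0.953 = 13838
40+: 10578 × 0.962 + 9241 × 0.499 = 10176 + 4611 = 14787
Net migration: 10–19 − 290 → 4556
Giving 7815 / 4556 / 12428 / 13838 / 14787.
Period 3.
Births: 12428 × 0.292 = 3629  |  13838 × 0.338 = 4677 — total 8306
10–19: 7815 × 0.963 = 7526
20–29: 4556 × 0.949 = 4324
30–39: 12428 × 0.953 = 11844
40+: 13838 × 0.962 + 14787 × 0.499 = 13312 + 7379 = 20691
Net migration: 10–19 − 290 → 7236
Giving 8306 / 7236 / 4324 / 11844 / 20691.
Period 4.
Births: 4324 × 0.292 = 1263  |  11844 × 0.338 = 4003 — total 5266
10–19: 8306 × 0.963 = 7999
20–29: 7236 × 0.949 = 6867
30–39: 4324 × 0.953 = 4121
40+: 11844 × 0.962 + 20691 × 0.499 = 11394 + 10325 = 21719
Net migration: 10–19 − 290 → 7709
Giving 5266 / 7709 / 6867 / 4121 / 21719.
Total after period 4: 5266 + 7709 + 6867 + 4121 + 21719 = 45682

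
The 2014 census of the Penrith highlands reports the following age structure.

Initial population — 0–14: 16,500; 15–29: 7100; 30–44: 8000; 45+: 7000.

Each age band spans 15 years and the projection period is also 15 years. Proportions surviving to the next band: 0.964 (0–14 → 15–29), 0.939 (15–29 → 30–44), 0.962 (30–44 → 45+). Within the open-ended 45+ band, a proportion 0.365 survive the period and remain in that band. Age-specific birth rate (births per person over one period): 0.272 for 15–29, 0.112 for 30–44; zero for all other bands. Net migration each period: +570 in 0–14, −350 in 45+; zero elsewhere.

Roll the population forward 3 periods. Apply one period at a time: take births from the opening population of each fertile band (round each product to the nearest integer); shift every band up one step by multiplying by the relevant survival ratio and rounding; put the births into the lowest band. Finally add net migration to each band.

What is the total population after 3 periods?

— Period 1 —
Births: 7100 × 0.272 = 1931 ; 8000 × 0.112 = 896 → 2827
15–29: 16500 × 0.964 = 15906
30–44: 7100 × 0.939 = 6667
45+: 8000 × 0.962 + 7000 × 0.365 = 7696 + 2555 = 10251
Net migration: 0–14 + 570 → 3397; 45+ − 350 → 9901
→ [3397, 15906, 6667, 9901]
— Period 2 —
Births: 15906 × 0.272 = 4326 ; 6667 × 0.112 = 747 → 5073
15–29: 3397 × 0.964 = 3275
30–44: 15906 × 0.939 = 14936
45+: 6667 × 0.962 + 9901 × 0.365 = 6414 + 3614 = 10028
Net migration: 0–14 + 570 → 5643; 45+ − 350 → 9678
→ [5643, 3275, 14936, 9678]
— Period 3 —
Births: 3275 × 0.272 = 891 ; 14936 × 0.112 = 1673 → 2564
15–29: 5643 × 0.964 = 5440
30–44: 3275 × 0.939 = 3075
45+: 14936 × 0.962 + 9678 × 0.365 = 14368 + 3532 = 17900
Net migration: 0–14 + 570 → 3134; 45+ − 350 → 17550
→ [3134, 5440, 3075, 17550]
Total after period 3: 3134 + 5440 + 3075 + 17550 = 29199

29199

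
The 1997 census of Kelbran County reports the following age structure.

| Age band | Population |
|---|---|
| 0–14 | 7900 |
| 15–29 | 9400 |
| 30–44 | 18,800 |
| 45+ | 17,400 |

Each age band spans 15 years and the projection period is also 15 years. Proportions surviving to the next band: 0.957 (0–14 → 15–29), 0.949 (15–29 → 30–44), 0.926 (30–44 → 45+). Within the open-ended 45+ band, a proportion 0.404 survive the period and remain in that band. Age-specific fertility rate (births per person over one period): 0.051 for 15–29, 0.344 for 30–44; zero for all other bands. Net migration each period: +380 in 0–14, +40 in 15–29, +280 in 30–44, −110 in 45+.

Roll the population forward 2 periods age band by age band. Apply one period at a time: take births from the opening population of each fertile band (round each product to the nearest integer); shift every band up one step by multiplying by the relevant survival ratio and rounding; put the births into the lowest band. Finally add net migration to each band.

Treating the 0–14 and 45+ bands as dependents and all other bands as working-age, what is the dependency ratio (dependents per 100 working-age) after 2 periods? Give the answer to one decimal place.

Call the bands 1 to 4, youngest first.
After projecting period 1:
Births: 9400 × 0.051 = 479 ; 18800 × 0.344 = 6467 → total 6946
Band 2: 7900 × 0.957 = 7560
Band 3: 9400 × 0.949 = 8921
Band 4: 18800 × 0.926 + 17400 × 0.404 = 17409 + 7030 = 24439
Net migration: Band 1 + 380 → 7326; Band 2 + 40 → 7600; Band 3 + 280 → 9201; Band 4 − 110 → 24329
Giving 7326 / 7600 / 9201 / 24329.
After projecting period 2:
Births: 7600 × 0.051 = 388 ; 9201 × 0.344 = 3165 → total 3553
Band 2: 7326 × 0.957 = 7011
Band 3: 7600 × 0.949 = 7212
Band 4: 9201 × 0.926 + 24329 × 0.404 = 8520 + 9829 = 18349
Net migration: Band 1 + 380 → 3933; Band 2 + 40 → 7051; Band 3 + 280 → 7492; Band 4 − 110 → 18239
Giving 3933 / 7051 / 7492 / 18239.
Dependents (band 0–14 + band 45+) = 3933 + 18239 = 22172; working-age = 14543; ratio = 22172/14543 × 100 = 152.5

152.5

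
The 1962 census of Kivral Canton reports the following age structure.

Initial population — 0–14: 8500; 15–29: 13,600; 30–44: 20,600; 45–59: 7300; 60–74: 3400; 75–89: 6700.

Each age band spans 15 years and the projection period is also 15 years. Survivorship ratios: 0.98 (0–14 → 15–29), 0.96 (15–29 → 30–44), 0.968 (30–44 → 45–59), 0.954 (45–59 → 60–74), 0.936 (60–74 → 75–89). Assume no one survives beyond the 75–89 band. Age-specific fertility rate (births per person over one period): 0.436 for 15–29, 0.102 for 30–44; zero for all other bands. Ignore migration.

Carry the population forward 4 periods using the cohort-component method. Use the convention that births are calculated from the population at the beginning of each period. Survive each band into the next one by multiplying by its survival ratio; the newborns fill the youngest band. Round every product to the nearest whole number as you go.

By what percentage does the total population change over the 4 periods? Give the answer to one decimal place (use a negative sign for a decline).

-37.3

Call the bands 1 to 6, youngest first.
After projecting period 1:
Births: 13600 * 0.436 = 5930  |  20600 * 0.102 = 2101 → 8031
Band 2: 8500 * 0.98 = 8330
Band 3: 13600 * 0.96 = 13056
Band 4: 20600 * 0.968 = 19941
Band 5: 7300 * 0.954 = 6964
Band 6: 3400 * 0.936 = 3182
End of period: [8031, 8330, 13056, 19941, 6964, 3182]
After projecting period 2:
Births: 8330 * 0.436 = 3632  |  13056 * 0.102 = 1332 → 4964
Band 2: 8031 * 0.98 = 7870
Band 3: 8330 * 0.96 = 7997
Band 4: 13056 * 0.968 = 12638
Band 5: 19941 * 0.954 = 19024
Band 6: 6964 * 0.936 = 6518
End of period: [4964, 7870, 7997, 12638, 19024, 6518]
After projecting period 3:
Births: 7870 * 0.436 = 3431  |  7997 * 0.102 = 816 → 4247
Band 2: 4964 * 0.98 = 4865
Band 3: 7870 * 0.96 = 7555
Band 4: 7997 * 0.968 = 7741
Band 5: 12638 * 0.954 = 12057
Band 6: 19024 * 0.936 = 17806
End of period: [4247, 4865, 7555, 7741, 12057, 17806]
After projecting period 4:
Births: 4865 * 0.436 = 2121  |  7555 * 0.102 = 771 → 2892
Band 2: 4247 * 0.98 = 4162
Band 3: 4865 * 0.96 = 4670
Band 4: 7555 * 0.968 = 7313
Band 5: 7741 * 0.954 = 7385
Band 6: 12057 * 0.936 = 11285
End of period: [2892, 4162, 4670, 7313, 7385, 11285]
Total: 60100 → 37707; change = -22393; percentage change = -37.3%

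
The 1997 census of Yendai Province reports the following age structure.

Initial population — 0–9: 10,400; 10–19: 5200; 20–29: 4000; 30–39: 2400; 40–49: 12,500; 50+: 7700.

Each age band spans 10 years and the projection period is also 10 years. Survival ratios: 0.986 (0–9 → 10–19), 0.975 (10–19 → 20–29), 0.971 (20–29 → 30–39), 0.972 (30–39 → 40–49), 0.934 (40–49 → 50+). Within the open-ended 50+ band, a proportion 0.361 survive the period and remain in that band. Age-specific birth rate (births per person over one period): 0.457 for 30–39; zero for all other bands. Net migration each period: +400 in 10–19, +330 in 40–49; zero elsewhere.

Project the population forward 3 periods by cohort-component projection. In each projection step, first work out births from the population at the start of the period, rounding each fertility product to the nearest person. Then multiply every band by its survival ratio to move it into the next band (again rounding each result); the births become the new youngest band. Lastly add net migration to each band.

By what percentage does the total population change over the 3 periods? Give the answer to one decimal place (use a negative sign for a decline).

-34.4

Let band 1 be 0–9 through band 6 = 50+.
— Period 1 —
Births: 2400 × 0.457 = 1097
Band 2: 10400 × 0.986 = 10254
Band 3: 5200 × 0.975 = 5070
Band 4: 4000 × 0.971 = 3884
Band 5: 2400 × 0.972 = 2333
Band 6: 12500 × 0.934 + 7700 × 0.361 = 11675 + 2780 = 14455
Net migration: Band 2 + 400 → 10654; Band 5 + 330 → 2663
Giving 1097 / 10654 / 5070 / 3884 / 2663 / 14455.
— Period 2 —
Births: 3884 × 0.457 = 1775
Band 2: 1097 × 0.986 = 1082
Band 3: 10654 × 0.975 = 10388
Band 4: 5070 × 0.971 = 4923
Band 5: 3884 × 0.972 = 3775
Band 6: 2663 × 0.934 + 14455 × 0.361 = 2487 + 5218 = 7705
Net migration: Band 2 + 400 → 1482; Band 5 + 330 → 4105
Giving 1775 / 1482 / 10388 / 4923 / 4105 / 7705.
— Period 3 —
Births: 4923 × 0.457 = 2250
Band 2: 1775 × 0.986 = 1750
Band 3: 1482 × 0.975 = 1445
Band 4: 10388 × 0.971 = 10087
Band 5: 4923 × 0.972 = 4785
Band 6: 4105 × 0.934 + 7705 × 0.361 = 3834 + 2782 = 6616
Net migration: Band 2 + 400 → 2150; Band 5 + 330 → 5115
Giving 2250 / 2150 / 1445 / 10087 / 5115 / 6616.
Total: 42200 → 27663; change = -14537; percentage change = -34.4%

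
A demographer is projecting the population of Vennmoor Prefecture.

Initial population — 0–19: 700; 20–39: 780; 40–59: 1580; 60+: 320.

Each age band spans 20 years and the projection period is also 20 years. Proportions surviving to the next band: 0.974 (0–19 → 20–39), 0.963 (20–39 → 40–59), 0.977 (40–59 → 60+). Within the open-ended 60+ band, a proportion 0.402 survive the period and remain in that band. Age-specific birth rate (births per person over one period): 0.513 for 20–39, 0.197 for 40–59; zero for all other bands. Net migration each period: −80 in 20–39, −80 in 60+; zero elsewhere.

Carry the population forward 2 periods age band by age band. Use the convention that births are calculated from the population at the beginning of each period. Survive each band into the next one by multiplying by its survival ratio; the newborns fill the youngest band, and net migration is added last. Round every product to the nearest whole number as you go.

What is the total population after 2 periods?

(Groups numbered youngest = 1 to oldest = 4.)
— Period 1 —
Births: 780 × 0.513 = 400, 1580 × 0.197 = 311 ⇒ total 711
Group 2: 700 × 0.974 = 682
Group 3: 780 × 0.963 = 751
Group 4: 1580 × 0.977 + 320 × 0.402 = 1544 + 129 = 1673
Net migration: Group 2 − 80 → 602; Group 4 − 80 → 1593
→ [711, 602, 751, 1593]
— Period 2 —
Births: 602 × 0.513 = 309, 751 × 0.197 = 148 ⇒ total 457
Group 2: 711 × 0.974 = 693
Group 3: 602 × 0.963 = 580
Group 4: 751 × 0.977 + 1593 × 0.402 = 734 + 640 = 1374
Net migration: Group 2 − 80 → 613; Group 4 − 80 → 1294
→ [457, 613, 580, 1294]
Total after period 2: 457 + 613 + 580 + 1294 = 2944

2944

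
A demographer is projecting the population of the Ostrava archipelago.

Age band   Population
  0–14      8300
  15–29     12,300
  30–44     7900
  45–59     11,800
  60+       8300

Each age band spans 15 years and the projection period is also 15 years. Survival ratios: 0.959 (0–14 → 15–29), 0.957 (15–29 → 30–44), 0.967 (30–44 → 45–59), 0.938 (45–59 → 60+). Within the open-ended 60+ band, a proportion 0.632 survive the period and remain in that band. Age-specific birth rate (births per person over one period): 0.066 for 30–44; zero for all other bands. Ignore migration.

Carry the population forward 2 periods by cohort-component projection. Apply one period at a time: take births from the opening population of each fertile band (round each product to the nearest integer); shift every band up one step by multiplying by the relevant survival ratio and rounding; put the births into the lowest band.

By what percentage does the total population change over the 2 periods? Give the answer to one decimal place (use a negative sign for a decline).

-22.3

(Bands numbered youngest = 1 to oldest = 5.)
[period 1]
Births: 7900 × 0.066 = 521
Band 2: 8300 × 0.959 = 7960
Band 3: 12300 × 0.957 = 11771
Band 4: 7900 × 0.967 = 7639
Band 5: 11800 × 0.938 + 8300 × 0.632 = 11068 + 5246 = 16314
→ [521, 7960, 11771, 7639, 16314]
[period 2]
Births: 11771 × 0.066 = 777
Band 2: 521 × 0.959 = 500
Band 3: 7960 × 0.957 = 7618
Band 4: 11771 × 0.967 = 11383
Band 5: 7639 × 0.938 + 16314 × 0.632 = 7165 + 10310 = 17475
→ [777, 500, 7618, 11383, 17475]
Total: 48600 → 37753; change = -10847; percentage change = -22.3%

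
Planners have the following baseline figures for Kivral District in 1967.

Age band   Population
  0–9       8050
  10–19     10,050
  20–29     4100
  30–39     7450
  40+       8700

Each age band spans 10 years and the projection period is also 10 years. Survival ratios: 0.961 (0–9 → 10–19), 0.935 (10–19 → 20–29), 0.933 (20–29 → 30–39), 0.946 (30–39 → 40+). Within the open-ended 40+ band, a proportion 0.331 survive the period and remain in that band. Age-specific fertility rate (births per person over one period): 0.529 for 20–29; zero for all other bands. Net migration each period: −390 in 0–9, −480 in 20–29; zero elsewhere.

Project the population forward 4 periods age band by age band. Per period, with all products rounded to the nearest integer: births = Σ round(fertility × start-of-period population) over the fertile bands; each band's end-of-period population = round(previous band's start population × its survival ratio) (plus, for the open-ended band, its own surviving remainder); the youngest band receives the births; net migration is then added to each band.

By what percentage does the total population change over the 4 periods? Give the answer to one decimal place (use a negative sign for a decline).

After projecting period 1:
Births: 4100 × 0.529 = 2169
10–19: 8050 × 0.961 = 7736
20–29: 10050 × 0.935 = 9397
30–39: 4100 × 0.933 = 3825
40+: 7450 × 0.946 + 8700 × 0.331 = 7048 + 2880 = 9928
Net migration: 0–9 − 390 → 1779; 20–29 − 480 → 8917
Giving 1779 / 7736 / 8917 / 3825 / 9928.
After projecting period 2:
Births: 8917 × 0.529 = 4717
10–19: 1779 × 0.961 = 1710
20–29: 7736 × 0.935 = 7233
30–39: 8917 × 0.933 = 8320
40+: 3825 × 0.946 + 9928 × 0.331 = 3618 + 3286 = 6904
Net migration: 0–9 − 390 → 4327; 20–29 − 480 → 6753
Giving 4327 / 1710 / 6753 / 8320 / 6904.
After projecting period 3:
Births: 6753 × 0.529 = 3572
10–19: 4327 × 0.961 = 4158
20–29: 1710 × 0.935 = 1599
30–39: 6753 × 0.933 = 6301
40+: 8320 × 0.946 + 6904 × 0.331 = 7871 + 2285 = 10156
Net migration: 0–9 − 390 → 3182; 20–29 − 480 → 1119
Giving 3182 / 4158 / 1119 / 6301 / 10156.
After projecting period 4:
Births: 1119 × 0.529 = 592
10–19: 3182 × 0.961 = 3058
20–29: 4158 × 0.935 = 3888
30–39: 1119 × 0.933 = 1044
40+: 6301 × 0.946 + 10156 × 0.331 = 5961 + 3362 = 9323
Net migration: 0–9 − 390 → 202; 20–29 − 480 → 3408
Giving 202 / 3058 / 3408 / 1044 / 9323.
Total: 38350 → 17035; change = -21315; percentage change = -55.6%

-55.6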